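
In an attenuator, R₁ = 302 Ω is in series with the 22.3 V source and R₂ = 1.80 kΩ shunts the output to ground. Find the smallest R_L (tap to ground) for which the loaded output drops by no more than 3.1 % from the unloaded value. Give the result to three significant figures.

Output resistance R_th = R₁‖R₂ = (302 × 1800)/2102 = 258.6 Ω.
The fractional drop is R_th/(R_th + R_L); requiring this ≤ 0.0310 gives R_L ≥ R_th(1/0.0310 − 1) = 258.6 × 31.26 = 8.08 kΩ.

R_L(min) ≈ 8.08 kΩ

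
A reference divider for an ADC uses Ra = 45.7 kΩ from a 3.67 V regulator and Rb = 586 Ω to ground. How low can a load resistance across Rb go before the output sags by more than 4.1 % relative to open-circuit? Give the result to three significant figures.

R_L(min) ≈ 13.5 kΩ

Output resistance R_th = Ra‖Rb = (45700 × 586)/46290 = 578.6 Ω.
The fractional drop is R_th/(R_th + R_L); requiring this ≤ 0.0410 gives R_L ≥ R_th(1/0.0410 − 1) = 578.6 × 23.39 = 13.5 kΩ.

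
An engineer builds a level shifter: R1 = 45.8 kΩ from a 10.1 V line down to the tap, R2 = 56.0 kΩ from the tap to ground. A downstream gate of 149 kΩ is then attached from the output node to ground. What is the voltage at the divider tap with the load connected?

V_out ≈ 4.75 V

The load sits in parallel with R2: R2‖R_L = (56.0 × 149) / (56.0 + 149) = 40.70 kΩ.
V_out = 10.1 × 40.70 / (45.8 + 40.70) = 10.1 × 40.70/86.50 = 4.75 V.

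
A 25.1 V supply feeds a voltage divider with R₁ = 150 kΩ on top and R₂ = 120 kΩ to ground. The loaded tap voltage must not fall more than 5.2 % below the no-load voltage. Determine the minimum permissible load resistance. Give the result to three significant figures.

R_L(min) ≈ 1.22 MΩ

Output resistance R_th = R₁‖R₂ = (150 × 120)/270.0 = 66.67 kΩ.
The fractional drop is R_th/(R_th + R_L); requiring this ≤ 0.0520 gives R_L ≥ R_th(1/0.0520 − 1) = 66.67 × 18.23 = 1.22 MΩ.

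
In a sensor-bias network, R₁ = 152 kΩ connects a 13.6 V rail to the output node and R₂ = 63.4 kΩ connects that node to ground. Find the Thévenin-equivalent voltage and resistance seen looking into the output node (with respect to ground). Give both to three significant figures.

V_th is the open-circuit tap voltage: 13.6 × 63.4/(152 + 63.4) = 4.00 V.
With the supply zeroed, R₁ and R₂ appear in parallel from the tap: R_th = R₁‖R₂ = (152 × 63.4)/215.4 = 44.7 kΩ.

V_th = 4.00 V, R_th = 44.7 kΩ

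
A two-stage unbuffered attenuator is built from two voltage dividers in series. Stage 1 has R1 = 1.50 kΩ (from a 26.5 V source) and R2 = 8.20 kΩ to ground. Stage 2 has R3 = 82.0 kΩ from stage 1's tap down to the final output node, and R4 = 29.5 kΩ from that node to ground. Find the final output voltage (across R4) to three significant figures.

Stage 2 presents R3+R4 = 111.5 kΩ as a load on stage 1's tap.
Stage 1's lower leg becomes R2‖(R3+R4) = 7.638 kΩ, so V_mid = 26.5 × 7.638/9.138 = 22.15 V.
Stage 2 is itself unloaded: V_out = V_mid × R4/(R3+R4) = 22.15 × 29.5/111.5 = 5.86 V.

V_out ≈ 5.86 V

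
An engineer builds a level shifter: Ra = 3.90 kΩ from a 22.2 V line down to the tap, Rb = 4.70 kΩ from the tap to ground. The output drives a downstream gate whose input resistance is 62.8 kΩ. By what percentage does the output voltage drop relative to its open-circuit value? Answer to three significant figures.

The divider's output (Thévenin) resistance is Ra‖Rb = 2.131 kΩ.
Fractional drop under load = R_th/(R_th + R_L) = 2.131 / (2.131 + 62.8) = 0.03283.
So the output falls by 3.28 %.

3.28 %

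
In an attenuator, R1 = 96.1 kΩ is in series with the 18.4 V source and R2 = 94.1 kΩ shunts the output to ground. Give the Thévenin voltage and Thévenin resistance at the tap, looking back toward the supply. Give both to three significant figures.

V_th is the open-circuit tap voltage: 18.4 × 94.1/(96.1 + 94.1) = 9.10 V.
With the supply zeroed, R1 and R2 appear in parallel from the tap: R_th = R1‖R2 = (96.1 × 94.1)/190.2 = 47.5 kΩ.

V_th = 9.10 V, R_th = 47.5 kΩ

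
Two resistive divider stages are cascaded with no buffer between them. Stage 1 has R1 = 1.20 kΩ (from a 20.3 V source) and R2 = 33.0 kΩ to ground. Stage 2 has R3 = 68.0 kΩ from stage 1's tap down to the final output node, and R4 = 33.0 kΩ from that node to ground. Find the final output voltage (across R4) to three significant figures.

Stage 2 presents R3+R4 = 101.0 kΩ as a load on stage 1's tap.
Stage 1's lower leg becomes R2‖(R3+R4) = 24.87 kΩ, so V_mid = 20.3 × 24.87/26.07 = 19.37 V.
Stage 2 is itself unloaded: V_out = V_mid × R4/(R3+R4) = 19.37 × 33.0/101.0 = 6.33 V.

V_out ≈ 6.33 V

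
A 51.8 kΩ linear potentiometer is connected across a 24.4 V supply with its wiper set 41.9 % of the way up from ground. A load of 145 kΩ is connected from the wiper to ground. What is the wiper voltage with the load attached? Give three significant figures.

The wiper splits the pot into (1−α)R = 30.10 kΩ above and αR = 21.70 kΩ below.
Lower section ‖ load = 18.88 kΩ.
V_wiper = 24.4 × 18.88/(30.10 + 18.88) = 9.41 V.

V ≈ 9.41 V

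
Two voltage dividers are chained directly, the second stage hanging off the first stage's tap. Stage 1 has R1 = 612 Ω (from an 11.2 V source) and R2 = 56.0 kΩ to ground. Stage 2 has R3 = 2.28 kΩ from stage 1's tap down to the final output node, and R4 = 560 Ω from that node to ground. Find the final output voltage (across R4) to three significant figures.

Stage 2 presents R3+R4 = 2840 Ω as a load on stage 1's tap.
Stage 1's lower leg becomes R2‖(R3+R4) = 2703 Ω, so V_mid = 11.2 × 2703/3315 = 9.132 V.
Stage 2 is itself unloaded: V_out = V_mid × R4/(R3+R4) = 9.132 × 560/2840 = 1.80 V.

V_out ≈ 1.80 V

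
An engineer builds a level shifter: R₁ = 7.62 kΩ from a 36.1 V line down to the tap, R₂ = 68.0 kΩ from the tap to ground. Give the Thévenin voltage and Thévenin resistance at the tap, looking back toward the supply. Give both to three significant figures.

V_th is the open-circuit tap voltage: 36.1 × 68.0/(7.62 + 68.0) = 32.5 V.
With the supply zeroed, R₁ and R₂ appear in parallel from the tap: R_th = R₁‖R₂ = (7.62 × 68.0)/75.62 = 6.85 kΩ.

V_th = 32.5 V, R_th = 6.85 kΩ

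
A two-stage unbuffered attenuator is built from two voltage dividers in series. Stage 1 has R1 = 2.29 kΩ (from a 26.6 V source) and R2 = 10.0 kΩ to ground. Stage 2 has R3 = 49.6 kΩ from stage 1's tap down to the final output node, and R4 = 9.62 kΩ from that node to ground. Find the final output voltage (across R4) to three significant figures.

V_out ≈ 3.41 V

Stage 2 presents R3+R4 = 59.22 kΩ as a load on stage 1's tap.
Stage 1's lower leg becomes R2‖(R3+R4) = 8.555 kΩ, so V_mid = 26.6 × 8.555/10.85 = 20.98 V.
Stage 2 is itself unloaded: V_out = V_mid × R4/(R3+R4) = 20.98 × 9.62/59.22 = 3.41 V.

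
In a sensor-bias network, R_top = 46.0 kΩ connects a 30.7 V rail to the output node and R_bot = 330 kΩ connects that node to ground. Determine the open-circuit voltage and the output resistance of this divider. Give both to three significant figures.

V_th = 26.9 V, R_th = 40.4 kΩ

V_th is the open-circuit tap voltage: 30.7 × 330/(46.0 + 330) = 26.9 V.
With the supply zeroed, R_top and R_bot appear in parallel from the tap: R_th = R_top‖R_bot = (46.0 × 330)/376.0 = 40.4 kΩ.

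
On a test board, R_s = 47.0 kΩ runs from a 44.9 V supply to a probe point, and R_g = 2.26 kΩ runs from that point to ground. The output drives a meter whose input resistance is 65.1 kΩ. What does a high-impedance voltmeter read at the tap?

V_out ≈ 1.99 V

The load sits in parallel with R_g: R_g‖R_L = (2.26 × 65.1) / (2.26 + 65.1) = 2.184 kΩ.
V_out = 44.9 × 2.184 / (47.0 + 2.184) = 44.9 × 2.184/49.18 = 1.99 V.
(Unloaded it would have been 2.06 V.)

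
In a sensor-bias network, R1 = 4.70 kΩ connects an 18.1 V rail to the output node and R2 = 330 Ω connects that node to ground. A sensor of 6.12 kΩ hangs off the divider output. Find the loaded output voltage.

The load sits in parallel with R2: R2‖R_L = (330 × 6120) / (330 + 6120) = 313.1 Ω.
V_out = 18.1 × 313.1 / (4700 + 313.1) = 18.1 × 313.1/5013 = 1.13 V.

V_out ≈ 1.13 V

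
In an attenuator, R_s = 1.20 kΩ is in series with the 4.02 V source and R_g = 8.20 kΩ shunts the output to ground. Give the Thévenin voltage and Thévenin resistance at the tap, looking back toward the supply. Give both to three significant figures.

V_th is the open-circuit tap voltage: 4.02 × 8.20/(1.20 + 8.20) = 3.51 V.
With the supply zeroed, R_s and R_g appear in parallel from the tap: R_th = R_s‖R_g = (1.20 × 8.20)/9.400 = 1.05 kΩ.

V_th = 3.51 V, R_th = 1.05 kΩ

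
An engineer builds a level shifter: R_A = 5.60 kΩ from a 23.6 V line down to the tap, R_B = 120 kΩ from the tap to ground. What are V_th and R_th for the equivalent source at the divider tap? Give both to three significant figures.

V_th is the open-circuit tap voltage: 23.6 × 120/(5.60 + 120) = 22.5 V.
With the supply zeroed, R_A and R_B appear in parallel from the tap: R_th = R_A‖R_B = (5.60 × 120)/125.6 = 5.35 kΩ.

V_th = 22.5 V, R_th = 5.35 kΩ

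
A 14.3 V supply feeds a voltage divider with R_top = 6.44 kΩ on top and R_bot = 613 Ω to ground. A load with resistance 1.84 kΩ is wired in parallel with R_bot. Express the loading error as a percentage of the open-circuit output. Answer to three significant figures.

The divider's output (Thévenin) resistance is R_top‖R_bot = 559.7 Ω.
Fractional drop under load = R_th/(R_th + R_L) = 559.7 / (559.7 + 1840) = 0.2332.
So the output falls by 23.3 %.

23.3 %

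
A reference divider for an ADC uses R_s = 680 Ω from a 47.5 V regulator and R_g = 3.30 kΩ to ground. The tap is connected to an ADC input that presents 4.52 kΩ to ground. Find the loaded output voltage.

V_out ≈ 35.0 V

The load sits in parallel with R_g: R_g‖R_L = (3300 × 4520) / (3300 + 4520) = 1907 Ω.
V_out = 47.5 × 1907 / (680 + 1907) = 47.5 × 1907/2587 = 35.0 V.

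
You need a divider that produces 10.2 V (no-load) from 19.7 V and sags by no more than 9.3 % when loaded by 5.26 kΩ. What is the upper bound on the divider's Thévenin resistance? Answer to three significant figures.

R_th ≤ 539 Ω

Loading drop = R_th/(R_th + R_L) ≤ 0.0930, so R_th ≤ R_L · ε/(1−ε) = 5.26 kΩ × 0.0930/0.9070 = 539 Ω.
(Any R1, R2 with R2/(R1+R2) = 0.518 and R1‖R2 ≤ 539 Ω will meet the spec.)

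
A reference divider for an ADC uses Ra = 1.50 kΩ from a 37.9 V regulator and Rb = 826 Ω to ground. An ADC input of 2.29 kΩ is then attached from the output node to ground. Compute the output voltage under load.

V_out ≈ 10.9 V

The load sits in parallel with Rb: Rb‖R_L = (826 × 2290) / (826 + 2290) = 607.0 Ω.
V_out = 37.9 × 607.0 / (1500 + 607.0) = 37.9 × 607.0/2107 = 10.9 V.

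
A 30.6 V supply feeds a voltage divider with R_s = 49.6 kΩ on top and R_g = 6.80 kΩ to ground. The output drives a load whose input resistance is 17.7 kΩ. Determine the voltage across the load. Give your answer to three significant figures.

V_out ≈ 2.76 V

The load sits in parallel with R_g: R_g‖R_L = (6.80 × 17.7) / (6.80 + 17.7) = 4.913 kΩ.
V_out = 30.6 × 4.913 / (49.6 + 4.913) = 30.6 × 4.913/54.51 = 2.76 V.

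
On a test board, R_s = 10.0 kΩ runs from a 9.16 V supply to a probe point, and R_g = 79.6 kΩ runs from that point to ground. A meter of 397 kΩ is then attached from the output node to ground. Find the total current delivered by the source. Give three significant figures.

R_g‖R_L = 66.31 kΩ, so the source sees R_s + R_g‖R_L = 76.31 kΩ.
I = 9.16 V / 76.31 kΩ = 0.120 mA.

I ≈ 0.120 mA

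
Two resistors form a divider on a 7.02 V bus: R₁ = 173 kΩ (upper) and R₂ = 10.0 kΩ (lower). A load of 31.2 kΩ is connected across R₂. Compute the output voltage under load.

The load sits in parallel with R₂: R₂‖R_L = (10.0 × 31.2) / (10.0 + 31.2) = 7.573 kΩ.
V_out = 7.02 × 7.573 / (173 + 7.573) = 7.02 × 7.573/180.6 = 0.294 V.

V_out ≈ 0.294 V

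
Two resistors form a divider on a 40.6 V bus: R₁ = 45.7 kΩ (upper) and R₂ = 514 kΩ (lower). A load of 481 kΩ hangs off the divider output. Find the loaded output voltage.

The load sits in parallel with R₂: R₂‖R_L = (514 × 481) / (514 + 481) = 248.5 kΩ.
V_out = 40.6 × 248.5 / (45.7 + 248.5) = 40.6 × 248.5/294.2 = 34.3 V.

V_out ≈ 34.3 V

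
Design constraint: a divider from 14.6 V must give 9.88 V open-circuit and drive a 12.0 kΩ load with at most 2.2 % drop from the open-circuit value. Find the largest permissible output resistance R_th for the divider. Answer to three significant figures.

R_th ≤ 270 Ω

Loading drop = R_th/(R_th + R_L) ≤ 0.0220, so R_th ≤ R_L · ε/(1−ε) = 12.0 kΩ × 0.0220/0.9780 = 270 Ω.
(Any R1, R2 with R2/(R1+R2) = 0.677 and R1‖R2 ≤ 270 Ω will meet the spec.)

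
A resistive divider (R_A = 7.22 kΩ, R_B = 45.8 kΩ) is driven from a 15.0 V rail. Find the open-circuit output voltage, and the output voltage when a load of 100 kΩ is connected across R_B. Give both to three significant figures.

Open-circuit: V = 15.0 × 45.8/(7.22 + 45.8) = 13.0 V.
With the load, R_B becomes R_B‖R_L = 31.41 kΩ, so V = 15.0 × 31.41/38.63 = 12.2 V.

Unloaded: 13.0 V; loaded: 12.2 V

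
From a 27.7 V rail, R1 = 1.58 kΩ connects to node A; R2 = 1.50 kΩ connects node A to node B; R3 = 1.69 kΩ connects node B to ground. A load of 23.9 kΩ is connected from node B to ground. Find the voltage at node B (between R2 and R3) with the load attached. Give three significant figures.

V ≈ 9.39 V

At node B, R3 is in parallel with the load: R3‖R_L = 1.578 kΩ.
Below node A the resistance is R2 + (R3‖R_L) = 3.078 kΩ, so V_A = 27.7 × 3.078/4.658 = 18.30 V.
Then V_B = V_A × (R3‖R_L)/(R2 + R3‖R_L) = 18.30 × 1.578/3.078 = 9.39 V.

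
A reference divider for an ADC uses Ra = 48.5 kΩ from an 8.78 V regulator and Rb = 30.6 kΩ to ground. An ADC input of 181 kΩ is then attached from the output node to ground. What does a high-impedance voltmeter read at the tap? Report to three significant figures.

The load sits in parallel with Rb: Rb‖R_L = (30.6 × 181) / (30.6 + 181) = 26.17 kΩ.
V_out = 8.78 × 26.17 / (48.5 + 26.17) = 8.78 × 26.17/74.67 = 3.08 V.

V_out ≈ 3.08 V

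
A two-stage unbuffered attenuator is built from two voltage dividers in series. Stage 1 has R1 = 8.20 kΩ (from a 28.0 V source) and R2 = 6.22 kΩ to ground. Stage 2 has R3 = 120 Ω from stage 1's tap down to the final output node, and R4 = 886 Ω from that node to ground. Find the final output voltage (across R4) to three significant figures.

Stage 2 presents R3+R4 = 1006 Ω as a load on stage 1's tap.
Stage 1's lower leg becomes R2‖(R3+R4) = 865.9 Ω, so V_mid = 28.0 × 865.9/9066 = 2.674 V.
Stage 2 is itself unloaded: V_out = V_mid × R4/(R3+R4) = 2.674 × 886/1006 = 2.36 V.

V_out ≈ 2.36 V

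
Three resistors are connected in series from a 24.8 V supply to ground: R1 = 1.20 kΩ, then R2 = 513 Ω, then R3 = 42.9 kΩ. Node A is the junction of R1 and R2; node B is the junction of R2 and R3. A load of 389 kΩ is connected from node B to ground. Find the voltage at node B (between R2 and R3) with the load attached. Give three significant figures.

V ≈ 23.7 V

At node B, R3 is in parallel with the load: R3‖R_L = 38640 Ω.
Below node A the resistance is R2 + (R3‖R_L) = 39150 Ω, so V_A = 24.8 × 39150/40350 = 24.06 V.
Then V_B = V_A × (R3‖R_L)/(R2 + R3‖R_L) = 24.06 × 38640/39150 = 23.7 V.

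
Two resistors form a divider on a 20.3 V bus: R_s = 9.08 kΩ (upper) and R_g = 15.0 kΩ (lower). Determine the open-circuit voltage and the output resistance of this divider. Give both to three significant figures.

V_th is the open-circuit tap voltage: 20.3 × 15.0/(9.08 + 15.0) = 12.6 V.
With the supply zeroed, R_s and R_g appear in parallel from the tap: R_th = R_s‖R_g = (9.08 × 15.0)/24.08 = 5.66 kΩ.

V_th = 12.6 V, R_th = 5.66 kΩ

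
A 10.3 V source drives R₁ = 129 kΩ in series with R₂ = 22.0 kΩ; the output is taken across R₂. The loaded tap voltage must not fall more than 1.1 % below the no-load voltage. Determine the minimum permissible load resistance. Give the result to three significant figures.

Output resistance R_th = R₁‖R₂ = (129 × 22.0)/151.0 = 18.79 kΩ.
The fractional drop is R_th/(R_th + R_L); requiring this ≤ 0.0110 gives R_L ≥ R_th(1/0.0110 − 1) = 18.79 × 89.91 = 1.69 MΩ.

R_L(min) ≈ 1.69 MΩ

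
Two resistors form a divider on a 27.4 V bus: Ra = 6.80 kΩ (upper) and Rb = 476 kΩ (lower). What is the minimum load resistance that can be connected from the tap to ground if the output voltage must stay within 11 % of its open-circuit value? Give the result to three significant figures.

Output resistance R_th = Ra‖Rb = (6.80 × 476)/482.8 = 6.704 kΩ.
The fractional drop is R_th/(R_th + R_L); requiring this ≤ 0.110 gives R_L ≥ R_th(1/0.110 − 1) = 6.704 × 8.091 = 54.2 kΩ.

R_L(min) ≈ 54.2 kΩ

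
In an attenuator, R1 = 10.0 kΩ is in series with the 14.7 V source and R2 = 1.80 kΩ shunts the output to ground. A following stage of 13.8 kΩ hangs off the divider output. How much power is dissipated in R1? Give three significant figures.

P ≈ 16.1 mW

Total resistance from the source is R1 + (R2‖R_L) = 11.59 kΩ, so I = 14.7/11.59 kΩ = 1.268 mA.
P = I²·R1 = (1.268 mA)² × 10.0 kΩ = 16.1 mW.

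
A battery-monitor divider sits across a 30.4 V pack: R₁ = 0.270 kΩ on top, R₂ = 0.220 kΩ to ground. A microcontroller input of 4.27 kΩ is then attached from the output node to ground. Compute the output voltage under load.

The load sits in parallel with R₂: R₂‖R_L = (220 × 4270) / (220 + 4270) = 209.2 Ω.
V_out = 30.4 × 209.2 / (270 + 209.2) = 30.4 × 209.2/479.2 = 13.3 V.

V_out ≈ 13.3 V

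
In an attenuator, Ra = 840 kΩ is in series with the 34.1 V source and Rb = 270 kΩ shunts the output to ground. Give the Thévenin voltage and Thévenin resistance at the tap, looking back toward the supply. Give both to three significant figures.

V_th is the open-circuit tap voltage: 34.1 × 270/(840 + 270) = 8.29 V.
With the supply zeroed, Ra and Rb appear in parallel from the tap: R_th = Ra‖Rb = (840 × 270)/1110 = 204 kΩ.

V_th = 8.29 V, R_th = 204 kΩ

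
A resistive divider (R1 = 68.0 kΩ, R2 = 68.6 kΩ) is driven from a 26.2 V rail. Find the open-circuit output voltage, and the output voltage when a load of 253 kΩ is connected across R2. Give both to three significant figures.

Open-circuit: V = 26.2 × 68.6/(68.0 + 68.6) = 13.2 V.
With the load, R2 becomes R2‖R_L = 53.97 kΩ, so V = 26.2 × 53.97/122.0 = 11.6 V.

Unloaded: 13.2 V; loaded: 11.6 V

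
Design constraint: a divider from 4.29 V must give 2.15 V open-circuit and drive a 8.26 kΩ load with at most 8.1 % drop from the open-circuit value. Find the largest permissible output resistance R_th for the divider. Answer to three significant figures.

R_th ≤ 728 Ω

Loading drop = R_th/(R_th + R_L) ≤ 0.0810, so R_th ≤ R_L · ε/(1−ε) = 8.26 kΩ × 0.0810/0.9190 = 728 Ω.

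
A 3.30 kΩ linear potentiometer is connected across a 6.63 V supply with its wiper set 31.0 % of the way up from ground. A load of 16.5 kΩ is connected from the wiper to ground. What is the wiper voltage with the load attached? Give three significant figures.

The wiper splits the pot into (1−α)R = 2.277 kΩ above and αR = 1.023 kΩ below.
Lower section ‖ load = 0.9633 kΩ.
V_wiper = 6.63 × 0.9633/(2.277 + 0.9633) = 1.97 V.

V ≈ 1.97 V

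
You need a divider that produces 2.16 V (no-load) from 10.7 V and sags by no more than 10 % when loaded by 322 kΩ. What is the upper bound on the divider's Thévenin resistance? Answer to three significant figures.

R_th ≤ 35.8 kΩ

Loading drop = R_th/(R_th + R_L) ≤ 0.100, so R_th ≤ R_L · ε/(1−ε) = 322 kΩ × 0.100/0.9000 = 35.8 kΩ.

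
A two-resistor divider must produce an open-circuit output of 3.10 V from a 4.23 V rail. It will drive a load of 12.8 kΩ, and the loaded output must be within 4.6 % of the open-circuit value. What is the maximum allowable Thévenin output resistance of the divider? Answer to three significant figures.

Loading drop = R_th/(R_th + R_L) ≤ 0.0460, so R_th ≤ R_L · ε/(1−ε) = 12.8 kΩ × 0.0460/0.9540 = 617 Ω.
(Any R1, R2 with R2/(R1+R2) = 0.733 and R1‖R2 ≤ 617 Ω will meet the spec.)

R_th ≤ 617 Ω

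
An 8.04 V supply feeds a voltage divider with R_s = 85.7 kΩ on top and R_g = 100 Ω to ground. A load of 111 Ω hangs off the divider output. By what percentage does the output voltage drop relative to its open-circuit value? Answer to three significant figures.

Unloaded V = 8.04 × 100/85800 = 0.009371 V.
Loaded: R_g‖R_L = 52.61 Ω, giving V = 8.04 × 52.61/85750 = 0.004932 V.
Drop = (0.009371 − 0.004932) / 0.009371 = 47.4 %.

47.4 %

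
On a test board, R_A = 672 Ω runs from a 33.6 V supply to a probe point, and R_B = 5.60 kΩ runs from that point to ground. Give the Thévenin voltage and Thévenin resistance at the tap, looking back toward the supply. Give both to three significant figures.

V_th = 30.0 V, R_th = 600 Ω

V_th is the open-circuit tap voltage: 33.6 × 5600/(672 + 5600) = 30.0 V.
With the supply zeroed, R_A and R_B appear in parallel from the tap: R_th = R_A‖R_B = (672 × 5600)/6272 = 600 Ω.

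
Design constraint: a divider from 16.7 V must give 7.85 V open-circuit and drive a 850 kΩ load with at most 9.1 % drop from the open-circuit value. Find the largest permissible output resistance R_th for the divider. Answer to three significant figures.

Loading drop = R_th/(R_th + R_L) ≤ 0.0910, so R_th ≤ R_L · ε/(1−ε) = 850 kΩ × 0.0910/0.9090 = 85.1 kΩ.

R_th ≤ 85.1 kΩ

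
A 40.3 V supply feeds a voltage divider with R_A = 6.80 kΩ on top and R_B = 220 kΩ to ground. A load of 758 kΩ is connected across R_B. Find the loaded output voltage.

The load sits in parallel with R_B: R_B‖R_L = (220 × 758) / (220 + 758) = 170.5 kΩ.
V_out = 40.3 × 170.5 / (6.80 + 170.5) = 40.3 × 170.5/177.3 = 38.8 V.
(Unloaded it would have been 39.1 V.)

V_out ≈ 38.8 V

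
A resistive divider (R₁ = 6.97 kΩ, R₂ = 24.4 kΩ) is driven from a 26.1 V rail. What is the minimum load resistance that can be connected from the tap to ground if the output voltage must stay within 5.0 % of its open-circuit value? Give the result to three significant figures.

Output resistance R_th = R₁‖R₂ = (6.97 × 24.4)/31.37 = 5.421 kΩ.
The fractional drop is R_th/(R_th + R_L); requiring this ≤ 0.0500 gives R_L ≥ R_th(1/0.0500 − 1) = 5.421 × 19.00 = 103 kΩ.

R_L(min) ≈ 103 kΩ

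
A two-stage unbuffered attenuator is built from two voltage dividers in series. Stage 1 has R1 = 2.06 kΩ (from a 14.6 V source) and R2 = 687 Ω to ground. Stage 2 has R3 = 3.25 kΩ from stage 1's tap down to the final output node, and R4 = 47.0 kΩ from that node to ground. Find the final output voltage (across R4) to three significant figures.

Stage 2 presents R3+R4 = 50250 Ω as a load on stage 1's tap.
Stage 1's lower leg becomes R2‖(R3+R4) = 677.7 Ω, so V_mid = 14.6 × 677.7/2738 = 3.614 V.
Stage 2 is itself unloaded: V_out = V_mid × R4/(R3+R4) = 3.614 × 47000/50250 = 3.38 V.

V_out ≈ 3.38 V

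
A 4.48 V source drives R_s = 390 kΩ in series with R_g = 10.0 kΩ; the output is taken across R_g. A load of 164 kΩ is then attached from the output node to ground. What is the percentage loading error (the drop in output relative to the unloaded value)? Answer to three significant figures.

The divider's output (Thévenin) resistance is R_s‖R_g = 9.750 kΩ.
Fractional drop under load = R_th/(R_th + R_L) = 9.750 / (9.750 + 164) = 0.05612.
So the output falls by 5.61 %.

5.61 %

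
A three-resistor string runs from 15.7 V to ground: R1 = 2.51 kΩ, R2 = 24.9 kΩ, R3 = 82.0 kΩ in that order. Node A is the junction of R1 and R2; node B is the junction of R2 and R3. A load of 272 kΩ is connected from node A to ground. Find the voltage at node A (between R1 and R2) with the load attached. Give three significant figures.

Below node A the series string R2+R3 = 106.9 kΩ sits in parallel with the 272 kΩ load: 76.74 kΩ.
V_A = 15.7 × 76.74/(2.51 + 76.74) = 15.2 V.

V ≈ 15.2 V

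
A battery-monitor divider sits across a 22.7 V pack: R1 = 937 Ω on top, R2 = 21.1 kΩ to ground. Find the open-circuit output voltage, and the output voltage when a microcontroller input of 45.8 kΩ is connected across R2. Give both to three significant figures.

Unloaded: 21.7 V; loaded: 21.3 V

Open-circuit: V = 22.7 × 21100/(937 + 21100) = 21.7 V.
With the load, R2 becomes R2‖R_L = 14450 Ω, so V = 22.7 × 14450/15380 = 21.3 V.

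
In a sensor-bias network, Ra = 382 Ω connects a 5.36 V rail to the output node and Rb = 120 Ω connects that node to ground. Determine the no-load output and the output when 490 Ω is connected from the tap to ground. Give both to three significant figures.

Open-circuit: V = 5.36 × 120/(382 + 120) = 1.28 V.
With the load, Rb becomes Rb‖R_L = 96.39 Ω, so V = 5.36 × 96.39/478.4 = 1.08 V.

Unloaded: 1.28 V; loaded: 1.08 V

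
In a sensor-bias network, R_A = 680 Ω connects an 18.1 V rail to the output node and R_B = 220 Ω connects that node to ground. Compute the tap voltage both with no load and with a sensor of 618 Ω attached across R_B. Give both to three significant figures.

Unloaded: 4.42 V; loaded: 3.49 V

Open-circuit: V = 18.1 × 220/(680 + 220) = 4.42 V.
With the load, R_B becomes R_B‖R_L = 162.2 Ω, so V = 18.1 × 162.2/842.2 = 3.49 V.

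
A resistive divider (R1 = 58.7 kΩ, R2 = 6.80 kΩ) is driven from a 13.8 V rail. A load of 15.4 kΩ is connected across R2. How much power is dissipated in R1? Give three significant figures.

Total resistance from the source is R1 + (R2‖R_L) = 63.42 kΩ, so I = 13.8/63.42 kΩ = 0.2176 mA.
P = I²·R1 = (0.2176 mA)² × 58.7 kΩ = 2.78 mW.

P ≈ 2.78 mW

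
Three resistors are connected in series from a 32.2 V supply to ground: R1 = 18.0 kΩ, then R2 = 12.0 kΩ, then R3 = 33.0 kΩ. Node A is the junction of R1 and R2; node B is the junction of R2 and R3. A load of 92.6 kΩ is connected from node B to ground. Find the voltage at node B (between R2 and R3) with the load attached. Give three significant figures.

At node B, R3 is in parallel with the load: R3‖R_L = 24.33 kΩ.
Below node A the resistance is R2 + (R3‖R_L) = 36.33 kΩ, so V_A = 32.2 × 36.33/54.33 = 21.53 V.
Then V_B = V_A × (R3‖R_L)/(R2 + R3‖R_L) = 21.53 × 24.33/36.33 = 14.4 V.

V ≈ 14.4 V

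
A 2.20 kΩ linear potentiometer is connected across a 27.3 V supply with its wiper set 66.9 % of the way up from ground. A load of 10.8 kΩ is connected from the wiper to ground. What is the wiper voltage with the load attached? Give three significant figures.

V ≈ 17.5 V

The wiper splits the pot into (1−α)R = 728.2 Ω above and αR = 1472 Ω below.
Lower section ‖ load = 1295 Ω.
V_wiper = 27.3 × 1295/(728.2 + 1295) = 17.5 V.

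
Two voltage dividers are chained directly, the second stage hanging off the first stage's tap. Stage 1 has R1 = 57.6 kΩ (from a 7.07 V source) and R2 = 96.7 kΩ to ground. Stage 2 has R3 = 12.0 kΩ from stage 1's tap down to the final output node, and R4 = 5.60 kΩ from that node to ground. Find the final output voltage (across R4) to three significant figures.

Stage 2 presents R3+R4 = 17.60 kΩ as a load on stage 1's tap.
Stage 1's lower leg becomes R2‖(R3+R4) = 14.89 kΩ, so V_mid = 7.07 × 14.89/72.49 = 1.452 V.
Stage 2 is itself unloaded: V_out = V_mid × R4/(R3+R4) = 1.452 × 5.60/17.60 = 0.462 V.

V_out ≈ 0.462 V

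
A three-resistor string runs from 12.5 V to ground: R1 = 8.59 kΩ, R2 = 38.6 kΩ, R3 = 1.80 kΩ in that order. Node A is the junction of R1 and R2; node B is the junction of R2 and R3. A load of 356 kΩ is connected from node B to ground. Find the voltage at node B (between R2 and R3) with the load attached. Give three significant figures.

V ≈ 0.457 V

At node B, R3 is in parallel with the load: R3‖R_L = 1.791 kΩ.
Below node A the resistance is R2 + (R3‖R_L) = 40.39 kΩ, so V_A = 12.5 × 40.39/48.98 = 10.31 V.
Then V_B = V_A × (R3‖R_L)/(R2 + R3‖R_L) = 10.31 × 1.791/40.39 = 0.457 V.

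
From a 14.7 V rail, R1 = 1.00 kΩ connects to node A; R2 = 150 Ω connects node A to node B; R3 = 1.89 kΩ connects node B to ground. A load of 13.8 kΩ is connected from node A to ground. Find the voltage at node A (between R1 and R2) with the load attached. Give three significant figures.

Below node A the series string R2+R3 = 2040 Ω sits in parallel with the 13800 Ω load: 1777 Ω.
V_A = 14.7 × 1777/(1000 + 1777) = 9.41 V.

V ≈ 9.41 V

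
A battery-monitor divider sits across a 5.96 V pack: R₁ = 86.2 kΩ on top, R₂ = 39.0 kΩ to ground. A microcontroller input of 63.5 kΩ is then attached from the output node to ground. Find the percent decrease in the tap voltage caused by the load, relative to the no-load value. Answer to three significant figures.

29.7 %

The divider's output (Thévenin) resistance is R₁‖R₂ = 26.85 kΩ.
Fractional drop under load = R_th/(R_th + R_L) = 26.85 / (26.85 + 63.5) = 0.2972.
So the output falls by 29.7 %.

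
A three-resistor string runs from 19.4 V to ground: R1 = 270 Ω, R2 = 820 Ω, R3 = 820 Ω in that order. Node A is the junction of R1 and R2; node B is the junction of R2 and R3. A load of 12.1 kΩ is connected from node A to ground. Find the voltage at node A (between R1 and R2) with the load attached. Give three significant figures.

V ≈ 16.3 V

Below node A the series string R2+R3 = 1640 Ω sits in parallel with the 12100 Ω load: 1444 Ω.
V_A = 19.4 × 1444/(270 + 1444) = 16.3 V.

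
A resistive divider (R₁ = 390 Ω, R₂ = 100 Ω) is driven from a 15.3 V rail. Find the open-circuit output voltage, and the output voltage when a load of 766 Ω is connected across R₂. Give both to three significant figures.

Unloaded: 3.12 V; loaded: 2.83 V

Open-circuit: V = 15.3 × 100/(390 + 100) = 3.12 V.
With the load, R₂ becomes R₂‖R_L = 88.45 Ω, so V = 15.3 × 88.45/478.5 = 2.83 V.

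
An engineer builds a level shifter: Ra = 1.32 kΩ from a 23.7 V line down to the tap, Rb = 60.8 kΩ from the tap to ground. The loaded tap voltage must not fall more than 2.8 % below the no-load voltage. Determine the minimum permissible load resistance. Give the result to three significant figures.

Output resistance R_th = Ra‖Rb = (1.32 × 60.8)/62.12 = 1.292 kΩ.
The fractional drop is R_th/(R_th + R_L); requiring this ≤ 0.0280 gives R_L ≥ R_th(1/0.0280 − 1) = 1.292 × 34.71 = 44.8 kΩ.

R_L(min) ≈ 44.8 kΩ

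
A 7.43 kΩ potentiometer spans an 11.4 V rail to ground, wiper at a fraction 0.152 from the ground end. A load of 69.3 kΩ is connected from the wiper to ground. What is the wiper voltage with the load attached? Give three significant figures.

The wiper splits the pot into (1−α)R = 6.301 kΩ above and αR = 1.129 kΩ below.
Lower section ‖ load = 1.111 kΩ.
V_wiper = 11.4 × 1.111/(6.301 + 1.111) = 1.71 V.

V ≈ 1.71 V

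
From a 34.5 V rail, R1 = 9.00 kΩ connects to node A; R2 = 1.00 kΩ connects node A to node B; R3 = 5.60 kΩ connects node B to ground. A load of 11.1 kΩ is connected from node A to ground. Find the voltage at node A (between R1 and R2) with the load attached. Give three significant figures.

V ≈ 10.9 V

Below node A the series string R2+R3 = 6.600 kΩ sits in parallel with the 11.1 kΩ load: 4.139 kΩ.
V_A = 34.5 × 4.139/(9.00 + 4.139) = 10.9 V.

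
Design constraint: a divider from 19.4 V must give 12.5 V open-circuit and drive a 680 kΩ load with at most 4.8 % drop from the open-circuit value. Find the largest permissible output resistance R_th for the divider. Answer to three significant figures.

Loading drop = R_th/(R_th + R_L) ≤ 0.0480, so R_th ≤ R_L · ε/(1−ε) = 680 kΩ × 0.0480/0.9520 = 34.3 kΩ.

R_th ≤ 34.3 kΩ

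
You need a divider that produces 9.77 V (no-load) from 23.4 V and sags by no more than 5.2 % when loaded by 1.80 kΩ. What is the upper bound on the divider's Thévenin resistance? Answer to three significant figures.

R_th ≤ 98.7 Ω

Loading drop = R_th/(R_th + R_L) ≤ 0.0520, so R_th ≤ R_L · ε/(1−ε) = 1.80 kΩ × 0.0520/0.9480 = 98.7 Ω.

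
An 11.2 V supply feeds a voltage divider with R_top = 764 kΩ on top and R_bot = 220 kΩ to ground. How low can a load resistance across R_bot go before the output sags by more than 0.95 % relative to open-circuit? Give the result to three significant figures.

Output resistance R_th = R_top‖R_bot = (764 × 220)/984.0 = 170.8 kΩ.
The fractional drop is R_th/(R_th + R_L); requiring this ≤ 0.00950 gives R_L ≥ R_th(1/0.00950 − 1) = 170.8 × 104.3 = 17.8 MΩ.

R_L(min) ≈ 17.8 MΩ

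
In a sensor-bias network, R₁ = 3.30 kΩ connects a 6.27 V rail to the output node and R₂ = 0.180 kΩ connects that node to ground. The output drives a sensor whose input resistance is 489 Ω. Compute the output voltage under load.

V_out ≈ 0.240 V

The load sits in parallel with R₂: R₂‖R_L = (180 × 489) / (180 + 489) = 131.6 Ω.
V_out = 6.27 × 131.6 / (3300 + 131.6) = 6.27 × 131.6/3432 = 0.240 V.
(Unloaded it would have been 0.324 V.)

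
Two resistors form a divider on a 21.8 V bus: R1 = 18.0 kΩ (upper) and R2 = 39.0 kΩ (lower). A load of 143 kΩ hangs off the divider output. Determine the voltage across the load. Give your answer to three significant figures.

The load sits in parallel with R2: R2‖R_L = (39.0 × 143) / (39.0 + 143) = 30.64 kΩ.
V_out = 21.8 × 30.64 / (18.0 + 30.64) = 21.8 × 30.64/48.64 = 13.7 V.
(Unloaded it would have been 14.9 V.)

V_out ≈ 13.7 V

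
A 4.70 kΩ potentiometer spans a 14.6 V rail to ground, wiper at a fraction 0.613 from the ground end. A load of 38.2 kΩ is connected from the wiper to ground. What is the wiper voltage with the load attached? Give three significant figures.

The wiper splits the pot into (1−α)R = 1.819 kΩ above and αR = 2.881 kΩ below.
Lower section ‖ load = 2.679 kΩ.
V_wiper = 14.6 × 2.679/(1.819 + 2.679) = 8.70 V.

V ≈ 8.70 V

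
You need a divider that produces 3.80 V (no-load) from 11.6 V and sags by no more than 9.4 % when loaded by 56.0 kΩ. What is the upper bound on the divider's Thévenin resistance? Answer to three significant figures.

Loading drop = R_th/(R_th + R_L) ≤ 0.0940, so R_th ≤ R_L · ε/(1−ε) = 56.0 kΩ × 0.0940/0.9060 = 5.81 kΩ.

R_th ≤ 5.81 kΩ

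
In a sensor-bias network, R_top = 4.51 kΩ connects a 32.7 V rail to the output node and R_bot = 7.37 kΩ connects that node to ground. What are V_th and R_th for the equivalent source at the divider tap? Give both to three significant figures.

V_th = 20.3 V, R_th = 2.80 kΩ

V_th is the open-circuit tap voltage: 32.7 × 7.37/(4.51 + 7.37) = 20.3 V.
With the supply zeroed, R_top and R_bot appear in parallel from the tap: R_th = R_top‖R_bot = (4.51 × 7.37)/11.88 = 2.80 kΩ.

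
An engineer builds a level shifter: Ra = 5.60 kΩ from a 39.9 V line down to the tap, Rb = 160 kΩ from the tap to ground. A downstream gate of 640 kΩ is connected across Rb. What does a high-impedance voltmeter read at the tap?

V_out ≈ 38.2 V

The load sits in parallel with Rb: Rb‖R_L = (160 × 640) / (160 + 640) = 128.0 kΩ.
V_out = 39.9 × 128.0 / (5.60 + 128.0) = 39.9 × 128.0/133.6 = 38.2 V.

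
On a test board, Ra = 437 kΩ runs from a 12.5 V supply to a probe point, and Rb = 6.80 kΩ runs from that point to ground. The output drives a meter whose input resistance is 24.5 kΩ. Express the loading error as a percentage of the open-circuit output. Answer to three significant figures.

Unloaded V = 12.5 × 6.80/443.8 = 0.1915 V.
Loaded: Rb‖R_L = 5.323 kΩ, giving V = 12.5 × 5.323/442.3 = 0.1504 V.
Drop = (0.1915 − 0.1504) / 0.1915 = 21.5 %.

21.5 %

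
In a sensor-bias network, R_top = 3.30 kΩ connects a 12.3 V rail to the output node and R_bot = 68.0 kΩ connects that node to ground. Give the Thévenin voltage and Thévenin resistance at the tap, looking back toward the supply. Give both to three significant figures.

V_th is the open-circuit tap voltage: 12.3 × 68.0/(3.30 + 68.0) = 11.7 V.
With the supply zeroed, R_top and R_bot appear in parallel from the tap: R_th = R_top‖R_bot = (3.30 × 68.0)/71.30 = 3.15 kΩ.

V_th = 11.7 V, R_th = 3.15 kΩ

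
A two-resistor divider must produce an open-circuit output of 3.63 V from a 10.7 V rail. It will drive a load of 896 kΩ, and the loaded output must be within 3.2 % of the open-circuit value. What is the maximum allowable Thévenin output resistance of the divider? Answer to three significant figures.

R_th ≤ 29.6 kΩ

Loading drop = R_th/(R_th + R_L) ≤ 0.0320, so R_th ≤ R_L · ε/(1−ε) = 896 kΩ × 0.0320/0.9680 = 29.6 kΩ.
(Any R1, R2 with R2/(R1+R2) = 0.339 and R1‖R2 ≤ 29.6 kΩ will meet the spec.)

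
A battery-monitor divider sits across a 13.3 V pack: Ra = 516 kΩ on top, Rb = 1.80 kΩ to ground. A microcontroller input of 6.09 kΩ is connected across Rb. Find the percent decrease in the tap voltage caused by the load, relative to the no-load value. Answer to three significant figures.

22.8 %

The divider's output (Thévenin) resistance is Ra‖Rb = 1.794 kΩ.
Fractional drop under load = R_th/(R_th + R_L) = 1.794 / (1.794 + 6.09) = 0.2275.
So the output falls by 22.8 %.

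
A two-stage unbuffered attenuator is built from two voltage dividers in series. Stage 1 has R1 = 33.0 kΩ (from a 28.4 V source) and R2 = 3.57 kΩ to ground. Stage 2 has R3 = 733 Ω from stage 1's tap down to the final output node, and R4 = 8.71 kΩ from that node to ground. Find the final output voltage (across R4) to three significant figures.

V_out ≈ 1.91 V

Stage 2 presents R3+R4 = 9443 Ω as a load on stage 1's tap.
Stage 1's lower leg becomes R2‖(R3+R4) = 2591 Ω, so V_mid = 28.4 × 2591/35590 = 2.067 V.
Stage 2 is itself unloaded: V_out = V_mid × R4/(R3+R4) = 2.067 × 8710/9443 = 1.91 V.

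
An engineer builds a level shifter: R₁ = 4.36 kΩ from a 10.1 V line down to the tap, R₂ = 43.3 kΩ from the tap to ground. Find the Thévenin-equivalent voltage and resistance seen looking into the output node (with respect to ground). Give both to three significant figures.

V_th is the open-circuit tap voltage: 10.1 × 43.3/(4.36 + 43.3) = 9.18 V.
With the supply zeroed, R₁ and R₂ appear in parallel from the tap: R_th = R₁‖R₂ = (4.36 × 43.3)/47.66 = 3.96 kΩ.

V_th = 9.18 V, R_th = 3.96 kΩ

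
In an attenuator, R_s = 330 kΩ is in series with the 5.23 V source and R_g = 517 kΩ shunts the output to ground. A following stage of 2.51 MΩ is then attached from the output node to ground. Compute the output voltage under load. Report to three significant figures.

The load sits in parallel with R_g: R_g‖R_L = (517 × 2510) / (517 + 2510) = 428.7 kΩ.
V_out = 5.23 × 428.7 / (330 + 428.7) = 5.23 × 428.7/758.7 = 2.96 V.
(Unloaded it would have been 3.19 V.)

V_out ≈ 2.96 V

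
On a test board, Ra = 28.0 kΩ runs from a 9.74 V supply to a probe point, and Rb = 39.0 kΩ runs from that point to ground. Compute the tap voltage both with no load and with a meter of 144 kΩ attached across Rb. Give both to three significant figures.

Open-circuit: V = 9.74 × 39.0/(28.0 + 39.0) = 5.67 V.
With the load, Rb becomes Rb‖R_L = 30.69 kΩ, so V = 9.74 × 30.69/58.69 = 5.09 V.

Unloaded: 5.67 V; loaded: 5.09 V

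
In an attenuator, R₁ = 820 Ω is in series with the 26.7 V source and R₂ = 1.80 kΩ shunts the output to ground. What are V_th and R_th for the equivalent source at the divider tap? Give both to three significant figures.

V_th = 18.3 V, R_th = 563 Ω

V_th is the open-circuit tap voltage: 26.7 × 1800/(820 + 1800) = 18.3 V.
With the supply zeroed, R₁ and R₂ appear in parallel from the tap: R_th = R₁‖R₂ = (820 × 1800)/2620 = 563 Ω.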